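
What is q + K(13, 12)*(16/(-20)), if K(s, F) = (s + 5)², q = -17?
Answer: -1381/5 ≈ -276.20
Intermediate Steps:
K(s, F) = (5 + s)²
q + K(13, 12)*(16/(-20)) = -17 + (5 + 13)²*(16/(-20)) = -17 + 18²*(16*(-1/20)) = -17 + 324*(-⅘) = -17 - 1296/5 = -1381/5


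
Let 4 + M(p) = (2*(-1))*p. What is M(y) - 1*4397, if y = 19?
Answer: -4439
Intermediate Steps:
M(p) = -4 - 2*p (M(p) = -4 + (2*(-1))*p = -4 - 2*p)
M(y) - 1*4397 = (-4 - 2*19) - 1*4397 = (-4 - 38) - 4397 = -42 - 4397 = -4439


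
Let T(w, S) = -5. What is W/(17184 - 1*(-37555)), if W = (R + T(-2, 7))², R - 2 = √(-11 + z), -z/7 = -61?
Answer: 425/54739 - 24*√26/54739 ≈ 0.0055285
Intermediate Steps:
z = 427 (z = -7*(-61) = 427)
R = 2 + 4*√26 (R = 2 + √(-11 + 427) = 2 + √416 = 2 + 4*√26 ≈ 22.396)
W = (-3 + 4*√26)² (W = ((2 + 4*√26) - 5)² = (-3 + 4*√26)² ≈ 302.62)
W/(17184 - 1*(-37555)) = (425 - 24*√26)/(17184 - 1*(-37555)) = (425 - 24*√26)/(17184 + 37555) = (425 - 24*√26)/54739 = (425 - 24*√26)*(1/54739) = 425/54739 - 24*√26/54739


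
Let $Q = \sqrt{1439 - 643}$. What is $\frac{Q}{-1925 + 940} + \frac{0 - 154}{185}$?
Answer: $- \frac{154}{185} - \frac{2 \sqrt{199}}{985} \approx -0.86108$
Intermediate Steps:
$Q = 2 \sqrt{199}$ ($Q = \sqrt{796} = 2 \sqrt{199} \approx 28.213$)
$\frac{Q}{-1925 + 940} + \frac{0 - 154}{185} = \frac{2 \sqrt{199}}{-1925 + 940} + \frac{0 - 154}{185} = \frac{2 \sqrt{199}}{-985} + \left(0 - 154\right) \frac{1}{185} = 2 \sqrt{199} \left(- \frac{1}{985}\right) - \frac{154}{185} = - \frac{2 \sqrt{199}}{985} - \frac{154}{185} = - \frac{154}{185} - \frac{2 \sqrt{199}}{985}$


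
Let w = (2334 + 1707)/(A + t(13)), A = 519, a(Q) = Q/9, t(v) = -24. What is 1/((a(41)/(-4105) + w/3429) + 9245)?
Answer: 154836495/1431463593073 ≈ 0.00010817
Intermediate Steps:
a(Q) = Q/9 (a(Q) = Q*(⅑) = Q/9)
w = 449/55 (w = (2334 + 1707)/(519 - 24) = 4041/495 = 4041*(1/495) = 449/55 ≈ 8.1636)
1/((a(41)/(-4105) + w/3429) + 9245) = 1/((((⅑)*41)/(-4105) + (449/55)/3429) + 9245) = 1/(((41/9)*(-1/4105) + (449/55)*(1/3429)) + 9245) = 1/((-41/36945 + 449/188595) + 9245) = 1/(196798/154836495 + 9245) = 1/(1431463593073/154836495) = 154836495/1431463593073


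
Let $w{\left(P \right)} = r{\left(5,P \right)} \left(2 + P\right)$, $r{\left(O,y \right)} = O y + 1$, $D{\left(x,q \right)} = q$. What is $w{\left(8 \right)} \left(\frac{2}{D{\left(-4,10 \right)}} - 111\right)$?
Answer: $-45428$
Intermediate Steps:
$r{\left(O,y \right)} = 1 + O y$
$w{\left(P \right)} = \left(1 + 5 P\right) \left(2 + P\right)$
$w{\left(8 \right)} \left(\frac{2}{D{\left(-4,10 \right)}} - 111\right) = \left(1 + 5 \cdot 8\right) \left(2 + 8\right) \left(\frac{2}{10} - 111\right) = \left(1 + 40\right) 10 \left(2 \cdot \frac{1}{10} - 111\right) = 41 \cdot 10 \left(\frac{1}{5} - 111\right) = 410 \left(- \frac{554}{5}\right) = -45428$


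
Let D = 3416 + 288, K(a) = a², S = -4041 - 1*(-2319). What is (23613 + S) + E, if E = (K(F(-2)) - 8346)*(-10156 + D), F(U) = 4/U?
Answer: 53844475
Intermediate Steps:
S = -1722 (S = -4041 + 2319 = -1722)
D = 3704
E = 53822584 (E = ((4/(-2))² - 8346)*(-10156 + 3704) = ((4*(-½))² - 8346)*(-6452) = ((-2)² - 8346)*(-6452) = (4 - 8346)*(-6452) = -8342*(-6452) = 53822584)
(23613 + S) + E = (23613 - 1722) + 53822584 = 21891 + 53822584 = 53844475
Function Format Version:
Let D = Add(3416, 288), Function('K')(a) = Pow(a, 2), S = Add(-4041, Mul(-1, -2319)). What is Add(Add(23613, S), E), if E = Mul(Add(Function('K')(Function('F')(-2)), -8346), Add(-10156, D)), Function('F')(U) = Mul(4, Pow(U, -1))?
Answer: 53844475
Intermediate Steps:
S = -1722 (S = Add(-4041, 2319) = -1722)
D = 3704
E = 53822584 (E = Mul(Add(Pow(Mul(4, Pow(-2, -1)), 2), -8346), Add(-10156, 3704)) = Mul(Add(Pow(Mul(4, Rational(-1, 2)), 2), -8346), -6452) = Mul(Add(Pow(-2, 2), -8346), -6452) = Mul(Add(4, -8346), -6452) = Mul(-8342, -6452) = 53822584)
Add(Add(23613, S), E) = Add(Add(23613, -1722), 53822584) = Add(21891, 53822584) = 53844475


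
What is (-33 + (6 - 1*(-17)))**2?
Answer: 100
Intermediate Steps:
(-33 + (6 - 1*(-17)))**2 = (-33 + (6 + 17))**2 = (-33 + 23)**2 = (-10)**2 = 100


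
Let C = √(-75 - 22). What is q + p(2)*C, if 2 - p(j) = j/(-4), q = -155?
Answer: -155 + 5*I*√97/2 ≈ -155.0 + 24.622*I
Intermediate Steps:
p(j) = 2 + j/4 (p(j) = 2 - j/(-4) = 2 - j*(-1)/4 = 2 - (-1)*j/4 = 2 + j/4)
C = I*√97 (C = √(-97) = I*√97 ≈ 9.8489*I)
q + p(2)*C = -155 + (2 + (¼)*2)*(I*√97) = -155 + (2 + ½)*(I*√97) = -155 + 5*(I*√97)/2 = -155 + 5*I*√97/2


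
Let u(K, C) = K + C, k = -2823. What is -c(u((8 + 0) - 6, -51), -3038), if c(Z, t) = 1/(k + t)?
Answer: 1/5861 ≈ 0.00017062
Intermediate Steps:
u(K, C) = C + K
c(Z, t) = 1/(-2823 + t)
-c(u((8 + 0) - 6, -51), -3038) = -1/(-2823 - 3038) = -1/(-5861) = -1*(-1/5861) = 1/5861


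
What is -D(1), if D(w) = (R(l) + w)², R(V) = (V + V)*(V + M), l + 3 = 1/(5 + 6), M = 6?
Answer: -4223025/14641 ≈ -288.44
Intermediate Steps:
l = -32/11 (l = -3 + 1/(5 + 6) = -3 + 1/11 = -32/11 ≈ -2.9091)
R(V) = 2*V*(6 + V) (R(V) = (V + V)*(V + 6) = (2*V)*(6 + V) = 2*V*(6 + V))
D(w) = (-2176/121 + w)² (D(w) = (2*(-32/11)*(6 - 32/11) + w)² = (2*(-32/11)*(34/11) + w)² = (-2176/121 + w)²)
-D(1) = -(-2176 + 121*1)²/14641 = -(-2176 + 121)²/14641 = -(-2055)²/14641 = -4223025/14641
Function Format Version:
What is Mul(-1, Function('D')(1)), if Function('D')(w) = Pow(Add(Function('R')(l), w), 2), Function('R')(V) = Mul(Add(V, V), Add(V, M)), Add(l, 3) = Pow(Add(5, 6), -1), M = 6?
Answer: Rational(-4223025, 14641) ≈ -288.44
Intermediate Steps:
l = Rational(-32, 11) (l = Add(-3, Pow(Add(5, 6), -1)) = Add(-3, Pow(11, -1)) = Add(-3, Rational(1, 11)) = Rational(-32, 11) ≈ -2.9091)
Function('R')(V) = Mul(2, V, Add(6, V)) (Function('R')(V) = Mul(Add(V, V), Add(V, 6)) = Mul(Mul(2, V), Add(6, V)) = Mul(2, V, Add(6, V)))
Function('D')(w) = Pow(Add(Rational(-2176, 121), w), 2) (Function('D')(w) = Pow(Add(Mul(2, Rational(-32, 11), Add(6, Rational(-32, 11))), w), 2) = Pow(Add(Mul(2, Rational(-32, 11), Rational(34, 11)), w), 2) = Pow(Add(Rational(-2176, 121), w), 2))
Mul(-1, Function('D')(1)) = Mul(-1, Mul(Rational(1, 14641), Pow(Add(-2176, Mul(121, 1)), 2))) = Mul(-1, Mul(Rational(1, 14641), Pow(Add(-2176, 121), 2))) = Mul(-1, Mul(Rational(1, 14641), Pow(-2055, 2))) = Mul(-1, Mul(Rational(1, 14641), 4223025)) = Mul(-1, Rational(4223025, 14641)) = Rational(-4223025, 14641)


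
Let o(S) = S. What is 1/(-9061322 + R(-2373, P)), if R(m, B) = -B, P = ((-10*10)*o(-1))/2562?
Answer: -1281/11607553532 ≈ -1.1036e-7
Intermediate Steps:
P = 50/1281 (P = (-10*10*(-1))/2562 = -100*(-1)*(1/2562) = 100*(1/2562) = 50/1281 ≈ 0.039032)
1/(-9061322 + R(-2373, P)) = 1/(-9061322 - 1*50/1281) = 1/(-9061322 - 50/1281) = 1/(-11607553532/1281) = -1281/11607553532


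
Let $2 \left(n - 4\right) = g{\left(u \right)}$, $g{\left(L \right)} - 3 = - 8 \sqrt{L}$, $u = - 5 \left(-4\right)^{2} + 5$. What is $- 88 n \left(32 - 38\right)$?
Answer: $2904 - 10560 i \sqrt{3} \approx 2904.0 - 18290.0 i$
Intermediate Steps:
$u = -75$ ($u = \left(-5\right) 16 + 5 = -80 + 5 = -75$)
$g{\left(L \right)} = 3 - 8 \sqrt{L}$
$n = \frac{11}{2} - 20 i \sqrt{3}$ ($n = 4 + \frac{3 - 8 \sqrt{-75}}{2} = 4 + \frac{3 - 8 \cdot 5 i \sqrt{3}}{2} = 4 + \frac{3 - 40 i \sqrt{3}}{2} = 4 + \left(\frac{3}{2} - 20 i \sqrt{3}\right) = \frac{11}{2} - 20 i \sqrt{3} \approx 5.5 - 34.641 i$)
$- 88 n \left(32 - 38\right) = - 88 \left(\frac{11}{2} - 20 i \sqrt{3}\right) \left(32 - 38\right) = \left(-484 + 1760 i \sqrt{3}\right) \left(32 - 38\right) = \left(-484 + 1760 i \sqrt{3}\right) \left(-6\right) = 2904 - 10560 i \sqrt{3}$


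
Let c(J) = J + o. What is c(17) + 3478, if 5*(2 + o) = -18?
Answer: 17447/5 ≈ 3489.4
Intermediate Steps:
o = -28/5 (o = -2 + (⅕)*(-18) = -2 - 18/5 = -28/5 ≈ -5.6000)
c(J) = -28/5 + J (c(J) = J - 28/5 = -28/5 + J)
c(17) + 3478 = (-28/5 + 17) + 3478 = 57/5 + 3478 = 17447/5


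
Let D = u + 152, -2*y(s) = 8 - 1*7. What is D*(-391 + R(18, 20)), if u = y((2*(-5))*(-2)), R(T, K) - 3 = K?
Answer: -55752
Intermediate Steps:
R(T, K) = 3 + K
y(s) = -1/2 (y(s) = -(8 - 1*7)/2 = -(8 - 7)/2 = -1/2*1 = -1/2)
u = -1/2 ≈ -0.50000
D = 303/2 (D = -1/2 + 152 = 303/2 ≈ 151.50)
D*(-391 + R(18, 20)) = 303*(-391 + (3 + 20))/2 = 303*(-391 + 23)/2 = (303/2)*(-368) = -55752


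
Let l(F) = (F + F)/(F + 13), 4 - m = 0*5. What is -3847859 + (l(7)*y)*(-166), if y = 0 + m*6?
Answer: -19253239/5 ≈ -3.8506e+6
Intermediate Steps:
m = 4 (m = 4 - 0*5 = 4 - 1*0 = 4 + 0 = 4)
l(F) = 2*F/(13 + F) (l(F) = (2*F)/(13 + F) = 2*F/(13 + F))
y = 24 (y = 0 + 4*6 = 0 + 24 = 24)
-3847859 + (l(7)*y)*(-166) = -3847859 + ((2*7/(13 + 7))*24)*(-166) = -3847859 + ((2*7/20)*24)*(-166) = -3847859 + ((2*7*(1/20))*24)*(-166) = -3847859 + ((7/10)*24)*(-166) = -3847859 + (84/5)*(-166) = -3847859 - 13944/5 = -19253239/5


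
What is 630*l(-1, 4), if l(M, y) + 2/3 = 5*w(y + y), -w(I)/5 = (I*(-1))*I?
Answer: 1007580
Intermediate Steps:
w(I) = 5*I**2 (w(I) = -5*I*(-1)*I = -5*(-I)*I = -(-5)*I**2 = 5*I**2)
l(M, y) = -2/3 + 100*y**2 (l(M, y) = -2/3 + 5*(5*(y + y)**2) = -2/3 + 5*(5*(2*y)**2) = -2/3 + 5*(5*(4*y**2)) = -2/3 + 5*(20*y**2) = -2/3 + 100*y**2)
630*l(-1, 4) = 630*(-2/3 + 100*4**2) = 630*(-2/3 + 100*16) = 630*(-2/3 + 1600) = 630*(4798/3) = 1007580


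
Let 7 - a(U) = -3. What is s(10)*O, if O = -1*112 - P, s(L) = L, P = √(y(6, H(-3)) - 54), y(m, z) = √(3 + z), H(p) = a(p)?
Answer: -1120 - 10*I*√(54 - √13) ≈ -1120.0 - 70.989*I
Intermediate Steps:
a(U) = 10 (a(U) = 7 - 1*(-3) = 7 + 3 = 10)
H(p) = 10
P = √(-54 + √13) (P = √(√(3 + 10) - 54) = √(√13 - 54) = √(-54 + √13) ≈ 7.0989*I)
O = -112 - √(-54 + √13) (O = -1*112 - √(-54 + √13) = -112 - √(-54 + √13) ≈ -112.0 - 7.0989*I)
s(10)*O = 10*(-112 - I*√(54 - √13)) = -1120 - 10*I*√(54 - √13)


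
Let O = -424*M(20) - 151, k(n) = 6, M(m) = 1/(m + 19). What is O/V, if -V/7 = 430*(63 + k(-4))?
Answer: 6313/8099910 ≈ 0.00077939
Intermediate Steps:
M(m) = 1/(19 + m)
O = -6313/39 (O = -424/(19 + 20) - 151 = -424/39 - 151 = -6313/39 ≈ -161.87)
V = -207690 (V = -3010*(63 + 6) = -3010*69 = -7*29670 = -207690)
O/V = -6313/39/(-207690) = -6313/39*(-1/207690) = 6313/8099910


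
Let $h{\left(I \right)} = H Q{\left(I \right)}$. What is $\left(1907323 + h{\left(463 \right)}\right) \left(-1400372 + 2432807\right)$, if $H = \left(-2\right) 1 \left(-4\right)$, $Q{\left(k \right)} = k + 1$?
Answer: $1973019420225$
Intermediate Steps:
$Q{\left(k \right)} = 1 + k$
$H = 8$ ($H = \left(-2\right) \left(-4\right) = 8$)
$h{\left(I \right)} = 8 + 8 I$ ($h{\left(I \right)} = 8 \left(1 + I\right) = 8 + 8 I$)
$\left(1907323 + h{\left(463 \right)}\right) \left(-1400372 + 2432807\right) = \left(1907323 + \left(8 + 8 \cdot 463\right)\right) \left(-1400372 + 2432807\right) = \left(1907323 + \left(8 + 3704\right)\right) 1032435 = \left(1907323 + 3712\right) 1032435 = 1911035 \cdot 1032435 = 1973019420225$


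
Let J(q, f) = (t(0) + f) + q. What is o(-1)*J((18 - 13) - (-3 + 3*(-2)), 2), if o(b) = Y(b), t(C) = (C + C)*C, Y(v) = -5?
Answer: -80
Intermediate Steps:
t(C) = 2*C**2 (t(C) = (2*C)*C = 2*C**2)
o(b) = -5
J(q, f) = f + q (J(q, f) = (2*0**2 + f) + q = (2*0 + f) + q = (0 + f) + q = f + q)
o(-1)*J((18 - 13) - (-3 + 3*(-2)), 2) = -5*(2 + ((18 - 13) - (-3 + 3*(-2)))) = -5*(2 + (5 - (-3 - 6))) = -5*(2 + (5 - 1*(-9))) = -5*(2 + (5 + 9)) = -5*(2 + 14) = -5*16 = -80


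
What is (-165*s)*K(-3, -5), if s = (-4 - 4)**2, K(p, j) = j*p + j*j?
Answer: -422400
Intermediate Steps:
K(p, j) = j**2 + j*p (K(p, j) = j*p + j**2 = j**2 + j*p)
s = 64 (s = (-8)**2 = 64)
(-165*s)*K(-3, -5) = (-165*64)*(-5*(-5 - 3)) = -(-52800)*(-8) = -10560*40 = -422400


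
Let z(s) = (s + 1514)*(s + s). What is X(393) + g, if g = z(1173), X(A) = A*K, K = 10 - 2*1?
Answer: 6306846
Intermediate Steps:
K = 8 (K = 10 - 2 = 8)
z(s) = 2*s*(1514 + s) (z(s) = (1514 + s)*(2*s) = 2*s*(1514 + s))
X(A) = 8*A (X(A) = A*8 = 8*A)
g = 6303702 (g = 2*1173*(1514 + 1173) = 2*1173*2687 = 6303702)
X(393) + g = 8*393 + 6303702 = 3144 + 6303702 = 6306846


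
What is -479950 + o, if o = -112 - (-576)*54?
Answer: -448958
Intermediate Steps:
o = 30992 (o = -112 - 192*(-162) = -112 + 31104 = 30992)
-479950 + o = -479950 + 30992 = -448958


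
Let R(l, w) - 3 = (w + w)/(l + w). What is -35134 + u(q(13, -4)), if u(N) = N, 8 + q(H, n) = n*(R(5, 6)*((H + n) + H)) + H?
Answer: -35489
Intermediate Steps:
R(l, w) = 3 + 2*w/(l + w) (R(l, w) = 3 + (w + w)/(l + w) = 3 + (2*w)/(l + w) = 3 + 2*w/(l + w))
q(H, n) = -8 + H + n*(45*n/11 + 90*H/11) (q(H, n) = -8 + (n*(((3*5 + 5*6)/(5 + 6))*((H + n) + H)) + H) = -8 + (n*(((15 + 30)/11)*(n + 2*H)) + H) = -8 + (n*(((1/11)*45)*(n + 2*H)) + H) = -8 + (n*(45*(n + 2*H)/11) + H) = -8 + (n*(45*n/11 + 90*H/11) + H) = -8 + (H + n*(45*n/11 + 90*H/11)) = -8 + H + n*(45*n/11 + 90*H/11))
-35134 + u(q(13, -4)) = -35134 + (-8 + 13 + (45/11)*(-4)² + (90/11)*13*(-4)) = -35134 + (-8 + 13 + (45/11)*16 - 4680/11) = -35134 + (-8 + 13 + 720/11 - 4680/11) = -35134 - 355 = -35489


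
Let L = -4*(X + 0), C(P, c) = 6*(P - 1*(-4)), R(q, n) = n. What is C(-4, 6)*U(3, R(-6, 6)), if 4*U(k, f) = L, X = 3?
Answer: 0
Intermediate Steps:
C(P, c) = 24 + 6*P (C(P, c) = 6*(P + 4) = 6*(4 + P) = 24 + 6*P)
L = -12 (L = -4*(3 + 0) = -4*3 = -12)
U(k, f) = -3 (U(k, f) = (1/4)*(-12) = -3)
C(-4, 6)*U(3, R(-6, 6)) = (24 + 6*(-4))*(-3) = (24 - 24)*(-3) = 0*(-3) = 0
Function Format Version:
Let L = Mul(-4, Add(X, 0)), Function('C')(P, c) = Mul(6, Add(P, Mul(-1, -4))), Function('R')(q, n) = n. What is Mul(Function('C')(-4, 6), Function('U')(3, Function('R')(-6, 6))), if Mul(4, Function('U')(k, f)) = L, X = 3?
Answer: 0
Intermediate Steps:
Function('C')(P, c) = Add(24, Mul(6, P)) (Function('C')(P, c) = Mul(6, Add(P, 4)) = Mul(6, Add(4, P)) = Add(24, Mul(6, P)))
L = -12 (L = Mul(-4, Add(3, 0)) = Mul(-4, 3) = -12)
Function('U')(k, f) = -3 (Function('U')(k, f) = Mul(Rational(1, 4), -12) = -3)
Mul(Function('C')(-4, 6), Function('U')(3, Function('R')(-6, 6))) = Mul(Add(24, Mul(6, -4)), -3) = Mul(Add(24, -24), -3) = Mul(0, -3) = 0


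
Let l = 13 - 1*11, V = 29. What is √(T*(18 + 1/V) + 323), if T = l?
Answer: 3*√33553/29 ≈ 18.949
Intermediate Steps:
l = 2 (l = 13 - 11 = 2)
T = 2
√(T*(18 + 1/V) + 323) = √(2*(18 + 1/29) + 323) = √(2*(523/29) + 323) = √(1046/29 + 323) = √(10413/29) = 3*√33553/29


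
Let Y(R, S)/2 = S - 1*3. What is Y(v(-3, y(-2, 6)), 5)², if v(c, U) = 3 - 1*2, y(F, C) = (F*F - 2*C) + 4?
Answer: 16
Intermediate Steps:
y(F, C) = 4 + F² - 2*C (y(F, C) = (F² - 2*C) + 4 = 4 + F² - 2*C)
v(c, U) = 1 (v(c, U) = 3 - 2 = 1)
Y(R, S) = -6 + 2*S (Y(R, S) = 2*(S - 1*3) = 2*(S - 3) = 2*(-3 + S) = -6 + 2*S)
Y(v(-3, y(-2, 6)), 5)² = (-6 + 2*5)² = (-6 + 10)² = 4² = 16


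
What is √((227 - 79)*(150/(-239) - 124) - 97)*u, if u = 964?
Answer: 6748*I*√21614921/239 ≈ 1.3127e+5*I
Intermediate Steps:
√((227 - 79)*(150/(-239) - 124) - 97)*u = √((227 - 79)*(150/(-239) - 124) - 97)*964 = √(148*(150*(-1/239) - 124) - 97)*964 = √(148*(-150/239 - 124) - 97)*964 = √(148*(-29786/239) - 97)*964 = √(-4408328/239 - 97)*964 = √(-4431511/239)*964 = (7*I*√21614921/239)*964 = 6748*I*√21614921/239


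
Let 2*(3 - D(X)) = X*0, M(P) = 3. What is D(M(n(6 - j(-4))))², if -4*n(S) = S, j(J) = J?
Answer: 9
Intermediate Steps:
n(S) = -S/4
D(X) = 3 (D(X) = 3 - X*0/2 = 3 - ½*0 = 3 + 0 = 3)
D(M(n(6 - j(-4))))² = 3² = 9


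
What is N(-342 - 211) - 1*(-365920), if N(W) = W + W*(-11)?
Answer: 371450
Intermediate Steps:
N(W) = -10*W (N(W) = W - 11*W = -10*W)
N(-342 - 211) - 1*(-365920) = -10*(-342 - 211) - 1*(-365920) = -10*(-553) + 365920 = 5530 + 365920 = 371450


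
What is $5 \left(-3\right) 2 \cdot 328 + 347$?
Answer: $-9493$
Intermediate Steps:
$5 \left(-3\right) 2 \cdot 328 + 347 = \left(-15\right) 2 \cdot 328 + 347 = \left(-30\right) 328 + 347 = -9840 + 347 = -9493$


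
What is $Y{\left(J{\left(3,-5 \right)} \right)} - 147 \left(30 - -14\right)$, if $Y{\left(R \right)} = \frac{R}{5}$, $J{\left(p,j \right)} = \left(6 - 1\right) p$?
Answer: $-6465$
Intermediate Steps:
$J{\left(p,j \right)} = 5 p$
$Y{\left(R \right)} = \frac{R}{5}$ ($Y{\left(R \right)} = R \frac{1}{5} = \frac{R}{5}$)
$Y{\left(J{\left(3,-5 \right)} \right)} - 147 \left(30 - -14\right) = \frac{5 \cdot 3}{5} - 147 \left(30 - -14\right) = \frac{1}{5} \cdot 15 - 147 \left(30 + 14\right) = 3 - 6468 = -6465$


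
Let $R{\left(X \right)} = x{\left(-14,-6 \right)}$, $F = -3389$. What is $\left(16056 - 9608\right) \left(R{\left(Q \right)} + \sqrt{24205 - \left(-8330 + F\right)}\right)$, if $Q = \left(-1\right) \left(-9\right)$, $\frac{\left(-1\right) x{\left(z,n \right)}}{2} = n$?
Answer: $77376 + 12896 \sqrt{8981} \approx 1.2995 \cdot 10^{6}$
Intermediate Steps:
$x{\left(z,n \right)} = - 2 n$
$Q = 9$
$R{\left(X \right)} = 12$ ($R{\left(X \right)} = \left(-2\right) \left(-6\right) = 12$)
$\left(16056 - 9608\right) \left(R{\left(Q \right)} + \sqrt{24205 - \left(-8330 + F\right)}\right) = \left(16056 - 9608\right) \left(12 + \sqrt{24205 + \left(8330 - -3389\right)}\right) = 6448 \left(12 + \sqrt{24205 + \left(8330 + 3389\right)}\right) = 6448 \left(12 + \sqrt{24205 + 11719}\right) = 6448 \left(12 + \sqrt{35924}\right) = 6448 \left(12 + 2 \sqrt{8981}\right) = 77376 + 12896 \sqrt{8981}$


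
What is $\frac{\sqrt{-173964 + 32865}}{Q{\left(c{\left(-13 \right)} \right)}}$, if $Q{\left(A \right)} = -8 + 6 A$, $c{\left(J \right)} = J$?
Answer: $- \frac{i \sqrt{141099}}{86} \approx - 4.3678 i$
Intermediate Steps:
$\frac{\sqrt{-173964 + 32865}}{Q{\left(c{\left(-13 \right)} \right)}} = \frac{\sqrt{-173964 + 32865}}{-8 + 6 \left(-13\right)} = \frac{\sqrt{-141099}}{-8 - 78} = \frac{i \sqrt{141099}}{-86} = i \sqrt{141099} \left(- \frac{1}{86}\right) = - \frac{i \sqrt{141099}}{86}$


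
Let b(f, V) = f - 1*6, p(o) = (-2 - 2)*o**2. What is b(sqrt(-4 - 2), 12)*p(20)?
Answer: 9600 - 1600*I*sqrt(6) ≈ 9600.0 - 3919.2*I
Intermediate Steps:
p(o) = -4*o**2
b(f, V) = -6 + f (b(f, V) = f - 6 = -6 + f)
b(sqrt(-4 - 2), 12)*p(20) = (-6 + sqrt(-4 - 2))*(-4*20**2) = (-6 + sqrt(-6))*(-4*400) = (-6 + I*sqrt(6))*(-1600) = 9600 - 1600*I*sqrt(6)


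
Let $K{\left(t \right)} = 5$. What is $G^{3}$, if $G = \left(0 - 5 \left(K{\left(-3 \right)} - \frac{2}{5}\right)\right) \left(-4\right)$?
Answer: $778688$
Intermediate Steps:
$G = 92$ ($G = \left(0 - 5 \left(5 - \frac{2}{5}\right)\right) \left(-4\right) = \left(0 - 23\right) \left(-4\right) = \left(-23\right) \left(-4\right) = 92$)
$G^{3} = 92^{3} = 778688$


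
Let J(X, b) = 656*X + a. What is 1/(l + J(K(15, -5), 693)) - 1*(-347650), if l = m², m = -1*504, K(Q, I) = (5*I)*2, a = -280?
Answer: 76808400401/220936 ≈ 3.4765e+5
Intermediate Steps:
K(Q, I) = 10*I
m = -504
J(X, b) = -280 + 656*X (J(X, b) = 656*X - 280 = -280 + 656*X)
l = 254016 (l = (-504)² = 254016)
1/(l + J(K(15, -5), 693)) - 1*(-347650) = 1/(254016 + (-280 + 656*(10*(-5)))) - 1*(-347650) = 1/(254016 + (-280 + 656*(-50))) + 347650 = 1/(254016 + (-280 - 32800)) + 347650 = 1/(254016 - 33080) + 347650 = 1/220936 + 347650 = 76808400401/220936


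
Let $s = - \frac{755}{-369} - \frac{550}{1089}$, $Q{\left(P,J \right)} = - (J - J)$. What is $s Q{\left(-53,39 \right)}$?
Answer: $0$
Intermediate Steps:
$Q{\left(P,J \right)} = 0$ ($Q{\left(P,J \right)} = \left(-1\right) 0 = 0$)
$s = \frac{695}{451}$ ($s = \left(-755\right) \left(- \frac{1}{369}\right) - \frac{50}{99} = \frac{755}{369} - \frac{50}{99} = \frac{695}{451} \approx 1.541$)
$s Q{\left(-53,39 \right)} = \frac{695}{451} \cdot 0 = 0$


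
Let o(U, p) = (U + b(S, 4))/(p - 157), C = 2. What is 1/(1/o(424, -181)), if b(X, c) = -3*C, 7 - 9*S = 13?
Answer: -209/169 ≈ -1.2367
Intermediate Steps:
S = -2/3 (S = 7/9 - 1/9*13 = 7/9 - 13/9 = -2/3 ≈ -0.66667)
b(X, c) = -6 (b(X, c) = -3*2 = -6)
o(U, p) = (-6 + U)/(-157 + p) (o(U, p) = (U - 6)/(p - 157) = (-6 + U)/(-157 + p))
1/(1/o(424, -181)) = 1/(1/((-6 + 424)/(-157 - 181))) = 1/(1/(418/(-338))) = 1/(1/(-1/338*418)) = 1/(1/(-209/169)) = 1/(-169/209) = -209/169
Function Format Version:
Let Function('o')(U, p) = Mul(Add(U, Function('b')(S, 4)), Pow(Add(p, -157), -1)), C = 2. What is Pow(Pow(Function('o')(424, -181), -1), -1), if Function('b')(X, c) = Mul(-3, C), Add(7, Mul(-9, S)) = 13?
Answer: Rational(-209, 169) ≈ -1.2367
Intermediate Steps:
S = Rational(-2, 3) (S = Add(Rational(7, 9), Mul(Rational(-1, 9), 13)) = Add(Rational(7, 9), Rational(-13, 9)) = Rational(-2, 3) ≈ -0.66667)
Function('b')(X, c) = -6 (Function('b')(X, c) = Mul(-3, 2) = -6)
Function('o')(U, p) = Mul(Pow(Add(-157, p), -1), Add(-6, U)) (Function('o')(U, p) = Mul(Add(U, -6), Pow(Add(p, -157), -1)) = Mul(Add(-6, U), Pow(Add(-157, p), -1)) = Mul(Pow(Add(-157, p), -1), Add(-6, U)))
Pow(Pow(Function('o')(424, -181), -1), -1) = Pow(Pow(Mul(Pow(Add(-157, -181), -1), Add(-6, 424)), -1), -1) = Pow(Pow(Mul(Pow(-338, -1), 418), -1), -1) = Pow(Pow(Mul(Rational(-1, 338), 418), -1), -1) = Pow(Pow(Rational(-209, 169), -1), -1) = Pow(Rational(-169, 209), -1) = Rational(-209, 169)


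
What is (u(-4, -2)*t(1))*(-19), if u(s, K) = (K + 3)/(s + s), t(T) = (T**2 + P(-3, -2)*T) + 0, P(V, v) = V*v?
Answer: 133/8 ≈ 16.625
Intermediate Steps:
t(T) = T**2 + 6*T (t(T) = (T**2 + (-3*(-2))*T) + 0 = (T**2 + 6*T) + 0 = T**2 + 6*T)
u(s, K) = (3 + K)/(2*s) (u(s, K) = (3 + K)/((2*s)) = (3 + K)*(1/(2*s)) = (3 + K)/(2*s))
(u(-4, -2)*t(1))*(-19) = (((1/2)*(3 - 2)/(-4))*(1*(6 + 1)))*(-19) = (((1/2)*(-1/4)*1)*(1*7))*(-19) = -1/8*7*(-19) = -7/8*(-19) = 133/8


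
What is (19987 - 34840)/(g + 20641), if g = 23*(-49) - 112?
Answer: -14853/19402 ≈ -0.76554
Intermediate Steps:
g = -1239 (g = -1127 - 112 = -1239)
(19987 - 34840)/(g + 20641) = (19987 - 34840)/(-1239 + 20641) = -14853/19402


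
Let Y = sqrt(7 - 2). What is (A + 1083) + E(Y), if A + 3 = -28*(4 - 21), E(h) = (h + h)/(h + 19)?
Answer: 276963/178 + 19*sqrt(5)/178 ≈ 1556.2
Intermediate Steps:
Y = sqrt(5) ≈ 2.2361
E(h) = 2*h/(19 + h) (E(h) = (2*h)/(19 + h) = 2*h/(19 + h))
A = 473 (A = -3 - 28*(4 - 21) = -3 - 28*(-17) = -3 + 476 = 473)
(A + 1083) + E(Y) = (473 + 1083) + 2*sqrt(5)/(19 + sqrt(5)) = 1556 + 2*sqrt(5)/(19 + sqrt(5))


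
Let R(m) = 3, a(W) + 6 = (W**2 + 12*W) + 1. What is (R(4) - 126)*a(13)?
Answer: -39360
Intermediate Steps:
a(W) = -5 + W**2 + 12*W (a(W) = -6 + ((W**2 + 12*W) + 1) = -6 + (1 + W**2 + 12*W) = -5 + W**2 + 12*W)
(R(4) - 126)*a(13) = (3 - 126)*(-5 + 13**2 + 12*13) = -123*(-5 + 169 + 156) = -123*320 = -39360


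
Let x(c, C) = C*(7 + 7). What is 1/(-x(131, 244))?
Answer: -1/3416 ≈ -0.00029274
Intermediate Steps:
x(c, C) = 14*C (x(c, C) = C*14 = 14*C)
1/(-x(131, 244)) = 1/(-14*244) = 1/(-1*3416) = 1/(-3416) = -1/3416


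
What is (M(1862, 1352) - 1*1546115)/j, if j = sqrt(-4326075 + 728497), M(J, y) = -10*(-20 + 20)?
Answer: 1546115*I*sqrt(3597578)/3597578 ≈ 815.15*I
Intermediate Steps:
M(J, y) = 0 (M(J, y) = -10*0 = 0)
j = I*sqrt(3597578) (j = sqrt(-3597578) = I*sqrt(3597578) ≈ 1896.7*I)
(M(1862, 1352) - 1*1546115)/j = (0 - 1*1546115)/((I*sqrt(3597578))) = (0 - 1546115)*(-I*sqrt(3597578)/3597578) = -(-1546115)*I*sqrt(3597578)/3597578 = 1546115*I*sqrt(3597578)/3597578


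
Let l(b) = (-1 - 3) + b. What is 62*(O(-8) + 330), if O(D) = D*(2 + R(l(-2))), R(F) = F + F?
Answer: 25420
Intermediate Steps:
l(b) = -4 + b
R(F) = 2*F
O(D) = -10*D (O(D) = D*(2 + 2*(-4 - 2)) = D*(2 + 2*(-6)) = D*(2 - 12) = D*(-10) = -10*D)
62*(O(-8) + 330) = 62*(-10*(-8) + 330) = 62*(80 + 330) = 62*410 = 25420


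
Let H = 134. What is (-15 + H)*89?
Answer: 10591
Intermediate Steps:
(-15 + H)*89 = (-15 + 134)*89 = 119*89 = 10591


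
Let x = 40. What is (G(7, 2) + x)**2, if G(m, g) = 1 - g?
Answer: 1521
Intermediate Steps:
(G(7, 2) + x)**2 = ((1 - 1*2) + 40)**2 = ((1 - 2) + 40)**2 = (-1 + 40)**2 = 39**2 = 1521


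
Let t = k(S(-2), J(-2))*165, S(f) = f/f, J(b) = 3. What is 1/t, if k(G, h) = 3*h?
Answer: 1/1485 ≈ 0.00067340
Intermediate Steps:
S(f) = 1
t = 1485 (t = (3*3)*165 = 9*165 = 1485)
1/t = 1/1485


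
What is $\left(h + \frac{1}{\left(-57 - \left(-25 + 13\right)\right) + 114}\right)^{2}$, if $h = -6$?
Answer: $\frac{170569}{4761} \approx 35.826$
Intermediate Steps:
$\left(h + \frac{1}{\left(-57 - \left(-25 + 13\right)\right) + 114}\right)^{2} = \left(-6 + \frac{1}{\left(-57 - \left(-25 + 13\right)\right) + 114}\right)^{2} = \left(-6 + \frac{1}{\left(-57 - -12\right) + 114}\right)^{2} = \left(-6 + \frac{1}{\left(-57 + 12\right) + 114}\right)^{2} = \left(-6 + \frac{1}{-45 + 114}\right)^{2} = \left(-6 + \frac{1}{69}\right)^{2} = \left(- \frac{413}{69}\right)^{2} = \frac{170569}{4761}$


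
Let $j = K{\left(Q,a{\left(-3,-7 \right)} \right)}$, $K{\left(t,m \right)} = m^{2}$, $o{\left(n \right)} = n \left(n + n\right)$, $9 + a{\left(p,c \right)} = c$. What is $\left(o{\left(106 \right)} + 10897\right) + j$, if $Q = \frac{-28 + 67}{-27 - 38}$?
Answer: $33625$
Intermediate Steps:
$a{\left(p,c \right)} = -9 + c$
$Q = - \frac{3}{5}$ ($Q = \frac{39}{-65} = 39 \left(- \frac{1}{65}\right) = - \frac{3}{5} \approx -0.6$)
$o{\left(n \right)} = 2 n^{2}$ ($o{\left(n \right)} = n 2 n = 2 n^{2}$)
$j = 256$ ($j = \left(-9 - 7\right)^{2} = \left(-16\right)^{2} = 256$)
$\left(o{\left(106 \right)} + 10897\right) + j = \left(2 \cdot 106^{2} + 10897\right) + 256 = \left(2 \cdot 11236 + 10897\right) + 256 = \left(22472 + 10897\right) + 256 = 33369 + 256 = 33625$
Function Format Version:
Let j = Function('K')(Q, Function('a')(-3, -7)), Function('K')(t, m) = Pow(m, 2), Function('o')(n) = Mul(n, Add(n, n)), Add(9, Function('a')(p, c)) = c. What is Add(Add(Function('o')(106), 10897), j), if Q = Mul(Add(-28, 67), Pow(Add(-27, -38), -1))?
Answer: 33625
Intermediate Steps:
Function('a')(p, c) = Add(-9, c)
Q = Rational(-3, 5) (Q = Mul(39, Pow(-65, -1)) = Mul(39, Rational(-1, 65)) = Rational(-3, 5) ≈ -0.60000)
Function('o')(n) = Mul(2, Pow(n, 2)) (Function('o')(n) = Mul(n, Mul(2, n)) = Mul(2, Pow(n, 2)))
j = 256 (j = Pow(Add(-9, -7), 2) = Pow(-16, 2) = 256)
Add(Add(Function('o')(106), 10897), j) = Add(Add(Mul(2, Pow(106, 2)), 10897), 256) = Add(Add(Mul(2, 11236), 10897), 256) = Add(Add(22472, 10897), 256) = Add(33369, 256) = 33625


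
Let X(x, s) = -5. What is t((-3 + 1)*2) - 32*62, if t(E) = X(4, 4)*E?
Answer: -1964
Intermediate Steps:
t(E) = -5*E
t((-3 + 1)*2) - 32*62 = -5*(-3 + 1)*2 - 32*62 = -(-10)*2 - 1984 = -5*(-4) - 1984 = 20 - 1984 = -1964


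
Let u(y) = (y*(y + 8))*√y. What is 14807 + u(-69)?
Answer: 14807 + 4209*I*√69 ≈ 14807.0 + 34963.0*I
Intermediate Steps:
u(y) = y^(3/2)*(8 + y) (u(y) = (y*(8 + y))*√y = y^(3/2)*(8 + y))
14807 + u(-69) = 14807 + (-69)^(3/2)*(8 - 69) = 14807 - 69*I*√69*(-61) = 14807 + 4209*I*√69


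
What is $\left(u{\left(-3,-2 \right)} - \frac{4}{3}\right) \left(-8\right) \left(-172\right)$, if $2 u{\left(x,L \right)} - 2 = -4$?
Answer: $- \frac{9632}{3} \approx -3210.7$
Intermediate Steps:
$u{\left(x,L \right)} = -1$ ($u{\left(x,L \right)} = 1 + \frac{1}{2} \left(-4\right) = 1 - 2 = -1$)
$\left(u{\left(-3,-2 \right)} - \frac{4}{3}\right) \left(-8\right) \left(-172\right) = \left(-1 - \frac{4}{3}\right) \left(-8\right) \left(-172\right) = \left(- \frac{7}{3}\right) \left(-8\right) \left(-172\right) = \frac{56}{3} \left(-172\right) = - \frac{9632}{3}$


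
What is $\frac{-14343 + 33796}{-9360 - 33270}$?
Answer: $- \frac{397}{870} \approx -0.45632$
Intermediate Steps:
$\frac{-14343 + 33796}{-9360 - 33270} = \frac{19453}{-42630} = 19453 \left(- \frac{1}{42630}\right) = - \frac{397}{870}$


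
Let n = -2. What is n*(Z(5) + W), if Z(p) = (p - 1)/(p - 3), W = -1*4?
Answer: 4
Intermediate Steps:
W = -4
Z(p) = (-1 + p)/(-3 + p)
n*(Z(5) + W) = -2*((-1 + 5)/(-3 + 5) - 4) = -2*(4/2 - 4) = -2*((½)*4 - 4) = -2*(2 - 4) = -2*(-2) = 4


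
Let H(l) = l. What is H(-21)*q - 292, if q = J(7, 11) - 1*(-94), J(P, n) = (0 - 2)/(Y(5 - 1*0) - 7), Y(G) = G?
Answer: -2287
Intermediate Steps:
J(P, n) = 1 (J(P, n) = (0 - 2)/((5 - 1*0) - 7) = -2/((5 + 0) - 7) = -2/(5 - 7) = -2/(-2) = -2*(-½) = 1)
q = 95 (q = 1 - 1*(-94) = 1 + 94 = 95)
H(-21)*q - 292 = -21*95 - 292 = -1995 - 292 = -2287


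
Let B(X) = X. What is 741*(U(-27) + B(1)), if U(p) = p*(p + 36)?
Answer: -179322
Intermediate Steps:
U(p) = p*(36 + p)
741*(U(-27) + B(1)) = 741*(-27*(36 - 27) + 1) = 741*(-27*9 + 1) = 741*(-243 + 1) = 741*(-242) = -179322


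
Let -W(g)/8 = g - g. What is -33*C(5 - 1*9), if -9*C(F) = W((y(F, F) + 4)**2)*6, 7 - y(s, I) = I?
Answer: 0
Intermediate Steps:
y(s, I) = 7 - I
W(g) = 0 (W(g) = -8*(g - g) = -8*0 = 0)
C(F) = 0 (C(F) = -0*6 = -1/9*0 = 0)
-33*C(5 - 1*9) = -33*0 = 0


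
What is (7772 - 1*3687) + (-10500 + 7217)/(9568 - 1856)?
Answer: 31500237/7712 ≈ 4084.6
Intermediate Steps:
(7772 - 1*3687) + (-10500 + 7217)/(9568 - 1856) = (7772 - 3687) - 3283/7712 = 4085 - 3283*1/7712 = 4085 - 3283/7712 = 31500237/7712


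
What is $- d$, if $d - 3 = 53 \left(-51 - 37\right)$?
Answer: $4661$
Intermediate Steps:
$d = -4661$ ($d = 3 + 53 \left(-51 - 37\right) = 3 + 53 \left(-88\right) = 3 - 4664 = -4661$)
$- d = \left(-1\right) \left(-4661\right) = 4661$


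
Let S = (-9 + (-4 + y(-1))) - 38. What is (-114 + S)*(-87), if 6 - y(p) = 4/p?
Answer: 13485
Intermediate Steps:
y(p) = 6 - 4/p
S = -41 (S = (-9 + (-4 + (6 - 4/(-1)))) - 38 = (-9 + (-4 + (6 - 4*(-1)))) - 38 = (-9 + (-4 + (6 + 4))) - 38 = (-9 + (-4 + 10)) - 38 = (-9 + 6) - 38 = -3 - 38 = -41)
(-114 + S)*(-87) = (-114 - 41)*(-87) = -155*(-87) = 13485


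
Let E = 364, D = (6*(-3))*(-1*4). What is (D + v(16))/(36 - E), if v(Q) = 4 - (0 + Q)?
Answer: -15/82 ≈ -0.18293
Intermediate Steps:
v(Q) = 4 - Q
D = 72 (D = -18*(-4) = 72)
(D + v(16))/(36 - E) = (72 + (4 - 1*16))/(36 - 1*364) = (72 + (4 - 16))/(36 - 364) = (72 - 12)/(-328) = 60*(-1/328) = -15/82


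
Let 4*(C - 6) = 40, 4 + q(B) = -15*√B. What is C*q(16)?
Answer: -1024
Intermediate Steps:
q(B) = -4 - 15*√B
C = 16 (C = 6 + (¼)*40 = 6 + 10 = 16)
C*q(16) = 16*(-4 - 15*√16) = 16*(-4 - 15*4) = 16*(-4 - 60) = 16*(-64) = -1024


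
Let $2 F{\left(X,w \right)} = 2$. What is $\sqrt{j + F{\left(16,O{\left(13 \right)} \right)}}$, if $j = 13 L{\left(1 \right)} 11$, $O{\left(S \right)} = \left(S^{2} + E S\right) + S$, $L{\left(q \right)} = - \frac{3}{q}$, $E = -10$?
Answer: $2 i \sqrt{107} \approx 20.688 i$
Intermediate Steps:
$O{\left(S \right)} = S^{2} - 9 S$ ($O{\left(S \right)} = \left(S^{2} - 10 S\right) + S = S^{2} - 9 S$)
$F{\left(X,w \right)} = 1$ ($F{\left(X,w \right)} = \frac{1}{2} \cdot 2 = 1$)
$j = -429$ ($j = 13 \left(- \frac{3}{1}\right) 11 = 13 \left(\left(-3\right) 1\right) 11 = 13 \left(-3\right) 11 = \left(-39\right) 11 = -429$)
$\sqrt{j + F{\left(16,O{\left(13 \right)} \right)}} = \sqrt{-429 + 1} = \sqrt{-428} = 2 i \sqrt{107}$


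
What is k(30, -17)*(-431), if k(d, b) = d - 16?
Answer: -6034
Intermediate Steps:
k(d, b) = -16 + d
k(30, -17)*(-431) = (-16 + 30)*(-431) = 14*(-431) = -6034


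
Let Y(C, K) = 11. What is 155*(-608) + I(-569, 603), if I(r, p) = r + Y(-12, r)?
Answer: -94798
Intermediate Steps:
I(r, p) = 11 + r (I(r, p) = r + 11 = 11 + r)
155*(-608) + I(-569, 603) = 155*(-608) + (11 - 569) = -94240 - 558 = -94798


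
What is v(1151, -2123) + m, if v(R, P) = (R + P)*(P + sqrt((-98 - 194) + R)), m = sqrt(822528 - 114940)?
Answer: 2063556 - 972*sqrt(859) + 2*sqrt(176897) ≈ 2.0359e+6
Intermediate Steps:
m = 2*sqrt(176897) (m = sqrt(707588) = 2*sqrt(176897) ≈ 841.18)
v(R, P) = (P + R)*(P + sqrt(-292 + R))
v(1151, -2123) + m = ((-2123)**2 - 2123*1151 - 2123*sqrt(-292 + 1151) + 1151*sqrt(-292 + 1151)) + 2*sqrt(176897) = (4507129 - 2443573 - 2123*sqrt(859) + 1151*sqrt(859)) + 2*sqrt(176897) = (2063556 - 972*sqrt(859)) + 2*sqrt(176897) = 2063556 - 972*sqrt(859) + 2*sqrt(176897)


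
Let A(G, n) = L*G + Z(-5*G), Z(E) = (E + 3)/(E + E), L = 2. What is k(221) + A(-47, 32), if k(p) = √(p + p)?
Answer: -21971/235 + √442 ≈ -72.470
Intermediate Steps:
k(p) = √2*√p (k(p) = √(2*p) = √2*√p)
Z(E) = (3 + E)/(2*E) (Z(E) = (3 + E)/((2*E)) = (3 + E)*(1/(2*E)) = (3 + E)/(2*E))
A(G, n) = 2*G - (3 - 5*G)/(10*G) (A(G, n) = 2*G + (3 - 5*G)/(2*((-5*G))) = 2*G + (-1/(5*G))*(3 - 5*G)/2 = 2*G - (3 - 5*G)/(10*G))
k(221) + A(-47, 32) = √2*√221 + (½ + 2*(-47) - 3/10/(-47)) = √442 + (½ - 94 - 3/10*(-1/47)) = √442 + (½ - 94 + 3/470) = √442 - 21971/235 = -21971/235 + √442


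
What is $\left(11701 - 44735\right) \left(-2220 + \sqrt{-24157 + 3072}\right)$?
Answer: $73335480 - 33034 i \sqrt{21085} \approx 7.3335 \cdot 10^{7} - 4.7968 \cdot 10^{6} i$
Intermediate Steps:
$\left(11701 - 44735\right) \left(-2220 + \sqrt{-24157 + 3072}\right) = - 33034 \left(-2220 + \sqrt{-21085}\right) = - 33034 \left(-2220 + i \sqrt{21085}\right) = 73335480 - 33034 i \sqrt{21085}$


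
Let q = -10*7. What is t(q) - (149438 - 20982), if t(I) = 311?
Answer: -128145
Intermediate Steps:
q = -70
t(q) - (149438 - 20982) = 311 - (149438 - 20982) = 311 - 1*128456 = 311 - 128456 = -128145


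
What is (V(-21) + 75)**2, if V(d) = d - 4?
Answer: 2500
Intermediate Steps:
V(d) = -4 + d
(V(-21) + 75)**2 = ((-4 - 21) + 75)**2 = (-25 + 75)**2 = 50**2 = 2500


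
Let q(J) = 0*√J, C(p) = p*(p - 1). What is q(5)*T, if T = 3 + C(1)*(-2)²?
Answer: 0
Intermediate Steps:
C(p) = p*(-1 + p)
T = 3 (T = 3 + (1*(-1 + 1))*(-2)² = 3 + (1*0)*4 = 3 + 0*4 = 3 + 0 = 3)
q(J) = 0
q(5)*T = 0*3 = 0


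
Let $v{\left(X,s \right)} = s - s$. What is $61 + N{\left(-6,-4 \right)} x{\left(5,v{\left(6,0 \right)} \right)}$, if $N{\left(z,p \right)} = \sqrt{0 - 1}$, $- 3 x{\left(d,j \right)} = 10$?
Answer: $61 - \frac{10 i}{3} \approx 61.0 - 3.3333 i$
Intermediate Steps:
$v{\left(X,s \right)} = 0$
$x{\left(d,j \right)} = - \frac{10}{3}$ ($x{\left(d,j \right)} = \left(- \frac{1}{3}\right) 10 = - \frac{10}{3}$)
$N{\left(z,p \right)} = i$ ($N{\left(z,p \right)} = \sqrt{-1} = i$)
$61 + N{\left(-6,-4 \right)} x{\left(5,v{\left(6,0 \right)} \right)} = 61 + i \left(- \frac{10}{3}\right) = 61 - \frac{10 i}{3}$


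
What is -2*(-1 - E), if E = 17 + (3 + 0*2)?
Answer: 42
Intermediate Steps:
E = 20 (E = 17 + (3 + 0) = 17 + 3 = 20)
-2*(-1 - E) = -2*(-1 - 1*20) = -2*(-1 - 20) = -2*(-21) = 42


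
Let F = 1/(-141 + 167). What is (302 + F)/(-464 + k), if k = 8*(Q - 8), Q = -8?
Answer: -7853/15392 ≈ -0.51020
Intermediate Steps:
F = 1/26 ≈ 0.038462
k = -128 (k = 8*(-8 - 8) = 8*(-16) = -128)
(302 + F)/(-464 + k) = (302 + 1/26)/(-464 - 128) = (7853/26)/(-592) = (7853/26)*(-1/592) = -7853/15392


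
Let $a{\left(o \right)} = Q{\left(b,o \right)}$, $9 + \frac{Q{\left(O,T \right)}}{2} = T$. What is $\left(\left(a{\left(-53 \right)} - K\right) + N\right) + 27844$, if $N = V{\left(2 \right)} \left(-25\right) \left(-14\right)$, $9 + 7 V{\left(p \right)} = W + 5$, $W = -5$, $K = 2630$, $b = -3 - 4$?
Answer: $24640$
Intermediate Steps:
$b = -7$ ($b = -3 - 4 = -7$)
$Q{\left(O,T \right)} = -18 + 2 T$
$a{\left(o \right)} = -18 + 2 o$
$V{\left(p \right)} = - \frac{9}{7}$ ($V{\left(p \right)} = - \frac{9}{7} + \frac{-5 + 5}{7} = - \frac{9}{7} + \frac{1}{7} \cdot 0 = - \frac{9}{7} + 0 = - \frac{9}{7}$)
$N = -450$ ($N = \left(- \frac{9}{7}\right) \left(-25\right) \left(-14\right) = \frac{225}{7} \left(-14\right) = -450$)
$\left(\left(a{\left(-53 \right)} - K\right) + N\right) + 27844 = \left(\left(\left(-18 + 2 \left(-53\right)\right) - 2630\right) - 450\right) + 27844 = \left(\left(\left(-18 - 106\right) - 2630\right) - 450\right) + 27844 = \left(\left(-124 - 2630\right) - 450\right) + 27844 = \left(-2754 - 450\right) + 27844 = -3204 + 27844 = 24640$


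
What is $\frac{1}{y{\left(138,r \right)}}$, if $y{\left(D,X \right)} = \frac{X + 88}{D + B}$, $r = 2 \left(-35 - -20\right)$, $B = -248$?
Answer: $- \frac{55}{29} \approx -1.8966$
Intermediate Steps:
$r = -30$ ($r = 2 \left(-35 + 20\right) = 2 \left(-15\right) = -30$)
$y{\left(D,X \right)} = \frac{88 + X}{-248 + D}$ ($y{\left(D,X \right)} = \frac{X + 88}{D - 248} = \frac{88 + X}{-248 + D}$)
$\frac{1}{y{\left(138,r \right)}} = \frac{1}{\frac{1}{-248 + 138} \left(88 - 30\right)} = \frac{1}{\frac{1}{-110} \cdot 58} = \frac{1}{\left(- \frac{1}{110}\right) 58} = \frac{1}{- \frac{29}{55}} = - \frac{55}{29}$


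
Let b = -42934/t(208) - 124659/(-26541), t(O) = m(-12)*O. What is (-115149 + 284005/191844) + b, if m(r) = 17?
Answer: -9598573058469991/83353532184 ≈ -1.1516e+5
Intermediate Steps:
t(O) = 17*O
b = -12939205/1737944 (b = -42934/(17*208) - 124659/(-26541) = -42934/3536 - 124659*(-1/26541) = -42934*1/3536 + 4617/983 = -21467/1768 + 4617/983 = -12939205/1737944 ≈ -7.4451)
(-115149 + 284005/191844) + b = (-115149 + 284005/191844) - 12939205/1737944 = -22090360751/191844 - 12939205/1737944 = -9598573058469991/83353532184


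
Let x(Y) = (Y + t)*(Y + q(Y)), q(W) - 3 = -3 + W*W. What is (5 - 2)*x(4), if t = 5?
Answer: 540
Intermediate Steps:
q(W) = W**2 (q(W) = 3 + (-3 + W*W) = 3 + (-3 + W**2) = W**2)
x(Y) = (5 + Y)*(Y + Y**2) (x(Y) = (Y + 5)*(Y + Y**2) = (5 + Y)*(Y + Y**2))
(5 - 2)*x(4) = (5 - 2)*(4*(5 + 4**2 + 6*4)) = 3*(4*(5 + 16 + 24)) = 3*(4*45) = 3*180 = 540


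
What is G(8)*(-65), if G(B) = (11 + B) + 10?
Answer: -1885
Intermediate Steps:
G(B) = 21 + B
G(8)*(-65) = (21 + 8)*(-65) = 29*(-65) = -1885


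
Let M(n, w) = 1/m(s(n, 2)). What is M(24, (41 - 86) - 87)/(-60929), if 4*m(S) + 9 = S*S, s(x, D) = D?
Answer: 4/304645 ≈ 1.3130e-5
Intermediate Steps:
m(S) = -9/4 + S²/4 (m(S) = -9/4 + (S*S)/4 = -9/4 + S²/4)
M(n, w) = -⅘ (M(n, w) = 1/(-9/4 + (¼)*2²) = 1/(-9/4 + (¼)*4) = 1/(-9/4 + 1) = 1/(-5/4) = -⅘)
M(24, (41 - 86) - 87)/(-60929) = -⅘/(-60929) = -⅘*(-1/60929) = 4/304645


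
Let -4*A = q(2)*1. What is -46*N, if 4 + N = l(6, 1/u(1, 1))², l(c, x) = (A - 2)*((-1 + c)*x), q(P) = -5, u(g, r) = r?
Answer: -3703/8 ≈ -462.88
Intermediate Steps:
A = 5/4 (A = -(-5)/4 = -¼*(-5) = 5/4 ≈ 1.2500)
l(c, x) = -3*x*(-1 + c)/4 (l(c, x) = (5/4 - 2)*((-1 + c)*x) = -3*x*(-1 + c)/4)
N = 161/16 (N = -4 + ((¾)*(1 - 1*6)/1)² = -4 + ((¾)*1*(1 - 6))² = -4 + ((¾)*1*(-5))² = -4 + (-15/4)² = -4 + 225/16 = 161/16 ≈ 10.063)
-46*N = -46*161/16 = -3703/8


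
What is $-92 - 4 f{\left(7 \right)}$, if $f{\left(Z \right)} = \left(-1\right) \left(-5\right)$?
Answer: $-112$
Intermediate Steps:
$f{\left(Z \right)} = 5$
$-92 - 4 f{\left(7 \right)} = -92 - 20 = -112$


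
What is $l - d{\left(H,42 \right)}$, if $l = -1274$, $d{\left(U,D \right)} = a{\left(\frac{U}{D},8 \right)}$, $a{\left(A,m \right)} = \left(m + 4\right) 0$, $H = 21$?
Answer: $-1274$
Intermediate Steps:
$a{\left(A,m \right)} = 0$ ($a{\left(A,m \right)} = \left(4 + m\right) 0 = 0$)
$d{\left(U,D \right)} = 0$
$l - d{\left(H,42 \right)} = -1274 - 0 = -1274 + 0 = -1274$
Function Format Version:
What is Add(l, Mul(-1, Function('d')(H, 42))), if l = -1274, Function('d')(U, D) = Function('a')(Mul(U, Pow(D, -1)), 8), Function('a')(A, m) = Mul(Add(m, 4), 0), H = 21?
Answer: -1274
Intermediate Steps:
Function('a')(A, m) = 0 (Function('a')(A, m) = Mul(Add(4, m), 0) = 0)
Function('d')(U, D) = 0
Add(l, Mul(-1, Function('d')(H, 42))) = Add(-1274, Mul(-1, 0)) = Add(-1274, 0) = -1274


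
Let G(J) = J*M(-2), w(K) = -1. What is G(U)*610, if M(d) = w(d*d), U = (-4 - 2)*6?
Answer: 21960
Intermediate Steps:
U = -36 (U = -6*6 = -36)
M(d) = -1
G(J) = -J (G(J) = J*(-1) = -J)
G(U)*610 = -1*(-36)*610 = 36*610 = 21960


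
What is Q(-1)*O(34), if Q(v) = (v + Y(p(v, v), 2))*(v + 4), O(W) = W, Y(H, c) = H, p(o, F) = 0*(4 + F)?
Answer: -102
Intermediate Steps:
p(o, F) = 0
Q(v) = v*(4 + v) (Q(v) = (v + 0)*(v + 4) = v*(4 + v))
Q(-1)*O(34) = -(4 - 1)*34 = -1*3*34 = -3*34 = -102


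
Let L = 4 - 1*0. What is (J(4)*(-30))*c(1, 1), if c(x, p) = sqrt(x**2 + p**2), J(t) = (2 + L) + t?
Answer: -300*sqrt(2) ≈ -424.26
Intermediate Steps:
L = 4 (L = 4 + 0 = 4)
J(t) = 6 + t (J(t) = (2 + 4) + t = 6 + t)
c(x, p) = sqrt(p**2 + x**2)
(J(4)*(-30))*c(1, 1) = ((6 + 4)*(-30))*sqrt(1**2 + 1**2) = (10*(-30))*sqrt(1 + 1) = -300*sqrt(2)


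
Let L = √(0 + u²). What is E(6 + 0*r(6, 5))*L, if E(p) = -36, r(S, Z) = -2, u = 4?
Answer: -144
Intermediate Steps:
L = 4 (L = √(0 + 4²) = √(0 + 16) = √16 = 4)
E(6 + 0*r(6, 5))*L = -36*4 = -144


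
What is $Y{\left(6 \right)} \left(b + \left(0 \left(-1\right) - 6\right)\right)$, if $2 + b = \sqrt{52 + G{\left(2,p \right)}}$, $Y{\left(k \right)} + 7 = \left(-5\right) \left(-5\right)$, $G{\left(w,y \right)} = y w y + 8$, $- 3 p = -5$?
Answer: $-144 + 6 \sqrt{590} \approx 1.7395$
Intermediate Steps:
$p = \frac{5}{3}$ ($p = \left(- \frac{1}{3}\right) \left(-5\right) = \frac{5}{3} \approx 1.6667$)
$G{\left(w,y \right)} = 8 + w y^{2}$ ($G{\left(w,y \right)} = w y y + 8 = w y^{2} + 8 = 8 + w y^{2}$)
$Y{\left(k \right)} = 18$ ($Y{\left(k \right)} = -7 - -25 = -7 + 25 = 18$)
$b = -2 + \frac{\sqrt{590}}{3}$ ($b = -2 + \sqrt{52 + \left(8 + 2 \left(\frac{5}{3}\right)^{2}\right)} = -2 + \sqrt{52 + \left(8 + 2 \cdot \frac{25}{9}\right)} = -2 + \sqrt{52 + \left(8 + \frac{50}{9}\right)} = -2 + \sqrt{52 + \frac{122}{9}} = -2 + \sqrt{\frac{590}{9}} = -2 + \frac{\sqrt{590}}{3} \approx 6.0966$)
$Y{\left(6 \right)} \left(b + \left(0 \left(-1\right) - 6\right)\right) = 18 \left(\left(-2 + \frac{\sqrt{590}}{3}\right) + \left(0 \left(-1\right) - 6\right)\right) = 18 \left(\left(-2 + \frac{\sqrt{590}}{3}\right) + \left(0 - 6\right)\right) = 18 \left(\left(-2 + \frac{\sqrt{590}}{3}\right) - 6\right) = 18 \left(-8 + \frac{\sqrt{590}}{3}\right) = -144 + 6 \sqrt{590}$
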